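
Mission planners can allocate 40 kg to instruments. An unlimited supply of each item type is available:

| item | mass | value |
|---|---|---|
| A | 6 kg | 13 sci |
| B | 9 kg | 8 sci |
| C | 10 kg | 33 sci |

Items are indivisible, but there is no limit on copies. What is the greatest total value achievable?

132 sci

Best value-per-unit is C at 33/10, and filling with it alone uses mass 4×10=40. No mix of the others beats 4×33 = 132.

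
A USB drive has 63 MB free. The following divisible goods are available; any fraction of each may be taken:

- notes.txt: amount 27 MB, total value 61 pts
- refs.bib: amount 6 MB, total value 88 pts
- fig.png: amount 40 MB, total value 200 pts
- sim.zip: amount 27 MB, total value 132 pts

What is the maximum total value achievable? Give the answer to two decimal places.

371.11

Take in order of value per unit:
- refs.bib (88/6 per unit): all 6 → value 88, running total 88.00
- fig.png (200/40 per unit): all 40 → value 200, running total 288.00
- sim.zip (132/27 per unit): 17 of 27 → value 17×132/27 = 83.1111, running total 371.11
Total 371.11.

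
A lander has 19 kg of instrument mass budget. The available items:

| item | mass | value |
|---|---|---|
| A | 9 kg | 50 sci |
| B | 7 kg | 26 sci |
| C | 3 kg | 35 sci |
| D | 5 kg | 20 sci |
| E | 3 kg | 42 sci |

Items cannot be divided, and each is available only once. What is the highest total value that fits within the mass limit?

Check high-value combinations within 19 kg:
- A+C+E: mass 9+3+3=15, value 50+35+42=127
- B+C+D+E: mass 7+3+5+3=18, value 26+35+20+42=123
- A+B+E: mass 9+7+3=19, value 50+26+42=118
- A+D+E: mass 9+5+3=17, value 50+20+42=112
Best: 127 sci.

127 sci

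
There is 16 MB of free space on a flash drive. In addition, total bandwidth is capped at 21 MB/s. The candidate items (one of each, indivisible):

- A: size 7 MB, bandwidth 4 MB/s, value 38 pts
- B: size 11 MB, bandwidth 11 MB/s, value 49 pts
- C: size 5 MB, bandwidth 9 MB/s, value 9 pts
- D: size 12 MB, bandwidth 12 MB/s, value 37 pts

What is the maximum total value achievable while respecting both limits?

Feasible sets respecting both limits:
- B+C: size 16, bandwidth 20, value 58
- B: size 11, bandwidth 11, value 49
- A+C: size 12, bandwidth 13, value 47
- A: size 7, bandwidth 4, value 38
Best: 58 pts.

58 pts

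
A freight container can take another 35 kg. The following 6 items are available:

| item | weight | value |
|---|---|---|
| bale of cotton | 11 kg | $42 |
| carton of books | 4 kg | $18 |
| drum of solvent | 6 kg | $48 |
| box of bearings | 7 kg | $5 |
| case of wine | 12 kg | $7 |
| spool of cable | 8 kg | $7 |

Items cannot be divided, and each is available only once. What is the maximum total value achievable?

Check high-value combinations within 35 kg:
- bale of cotton+carton of books+drum of solvent+spool of cable: weight 11+4+6+8=29, value 42+18+48+7=115
- bale of cotton+carton of books+drum of solvent+case of wine: weight 11+4+6+12=33, value 42+18+48+7=115
- bale of cotton+carton of books+drum of solvent+box of bearings: weight 11+4+6+7=28, value 42+18+48+5=113
Best: $115.

$115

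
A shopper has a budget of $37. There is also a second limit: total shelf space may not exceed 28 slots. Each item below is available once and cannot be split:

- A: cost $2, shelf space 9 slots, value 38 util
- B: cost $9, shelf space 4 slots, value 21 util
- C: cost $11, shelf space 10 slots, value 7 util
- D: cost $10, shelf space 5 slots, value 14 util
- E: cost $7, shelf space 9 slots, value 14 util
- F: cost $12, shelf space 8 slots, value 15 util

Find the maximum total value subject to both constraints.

Feasible sets respecting both limits:
- A+B+D+F: cost 33, shelf space 26, value 88
- A+B+D+E: cost 28, shelf space 27, value 87
- A+B+C+D: cost 32, shelf space 28, value 80
- A+B+F: cost 23, shelf space 21, value 74
Best: 88 util.

88 util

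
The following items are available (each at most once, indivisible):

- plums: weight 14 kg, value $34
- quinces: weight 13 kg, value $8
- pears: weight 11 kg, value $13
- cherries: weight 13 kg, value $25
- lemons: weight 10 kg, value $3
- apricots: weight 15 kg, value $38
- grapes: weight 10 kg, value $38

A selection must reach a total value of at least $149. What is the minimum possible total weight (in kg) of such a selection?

Subsets with value ≥ 149, sorted by total weight:
- plums+pears+cherries+lemons+apricots+grapes: weight 73, value 151
- plums+quinces+pears+cherries+apricots+grapes: weight 76, value 156
- plums+quinces+pears+cherries+lemons+apricots+grapes: weight 86, value 159
Minimum weight: 73 kg.

73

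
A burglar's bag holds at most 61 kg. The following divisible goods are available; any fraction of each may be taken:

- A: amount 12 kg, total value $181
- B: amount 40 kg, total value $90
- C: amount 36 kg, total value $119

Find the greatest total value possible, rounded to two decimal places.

Take in order of value per unit:
- A (181/12 per unit): all 12 → value 181, running total 181.00
- C (119/36 per unit): all 36 → value 119, running total 300.00
- B (90/40 per unit): 13 of 40 → value 13×90/40 = 29.2500, running total 329.25
Total 329.25.

329.25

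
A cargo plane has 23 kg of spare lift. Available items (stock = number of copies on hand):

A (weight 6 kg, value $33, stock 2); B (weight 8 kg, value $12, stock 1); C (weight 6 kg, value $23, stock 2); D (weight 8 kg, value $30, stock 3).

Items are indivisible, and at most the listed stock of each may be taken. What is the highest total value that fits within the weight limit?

Top feasible selections:
- 2×A + 1×D: weight 20, value 96
- 1×A + 2×D: weight 22, value 93
- 2×A + 1×C: weight 18, value 89
- 1×A + 1×C + 1×D: weight 20, value 86
Best: $96.

$96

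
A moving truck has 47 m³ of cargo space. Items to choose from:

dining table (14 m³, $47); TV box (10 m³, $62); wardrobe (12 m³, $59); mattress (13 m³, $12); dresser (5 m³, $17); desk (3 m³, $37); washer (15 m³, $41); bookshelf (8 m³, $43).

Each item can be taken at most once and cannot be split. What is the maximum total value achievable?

Check high-value combinations within 47 m³:
- dining table+TV box+wardrobe+desk+bookshelf: volume 14+10+12+3+8=47, value 47+62+59+37+43=248
- dining table+TV box+wardrobe+dresser+desk: volume 14+10+12+5+3=44, value 47+62+59+17+37=222
- TV box+wardrobe+dresser+desk+bookshelf: volume 10+12+5+3+8=38, value 62+59+17+37+43=218
- TV box+wardrobe+dresser+desk+washer: volume 10+12+5+3+15=45, value 62+59+17+37+41=216
Best: $248.

$248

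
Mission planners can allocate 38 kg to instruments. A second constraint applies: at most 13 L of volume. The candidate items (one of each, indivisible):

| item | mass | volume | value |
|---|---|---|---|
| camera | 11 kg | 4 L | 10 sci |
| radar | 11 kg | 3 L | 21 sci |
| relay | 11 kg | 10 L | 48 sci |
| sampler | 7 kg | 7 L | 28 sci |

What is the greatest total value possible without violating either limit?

69 sci

Feasible sets respecting both limits:
- radar+relay: mass 22, volume 13, value 69
- radar+sampler: mass 18, volume 10, value 49
- relay: mass 11, volume 10, value 48
- camera+sampler: mass 18, volume 11, value 38
Best: 69 sci.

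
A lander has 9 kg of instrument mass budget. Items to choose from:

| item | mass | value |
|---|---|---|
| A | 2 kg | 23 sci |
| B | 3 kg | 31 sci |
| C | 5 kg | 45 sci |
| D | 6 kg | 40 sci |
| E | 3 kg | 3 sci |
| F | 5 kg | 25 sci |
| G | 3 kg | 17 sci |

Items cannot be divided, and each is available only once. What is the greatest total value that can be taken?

76 sci

Check high-value combinations within 9 kg:
- B+C: mass 3+5=8, value 31+45=76
- A+B+G: mass 2+3+3=8, value 23+31+17=71
- B+D: mass 3+6=9, value 31+40=71
- A+C: mass 2+5=7, value 23+45=68
- A+D: mass 2+6=8, value 23+40=63
Best: 76 sci.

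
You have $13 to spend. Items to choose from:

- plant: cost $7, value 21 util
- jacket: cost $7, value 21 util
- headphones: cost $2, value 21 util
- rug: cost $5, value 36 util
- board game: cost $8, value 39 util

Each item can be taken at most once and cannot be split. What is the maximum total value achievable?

75 util

Check high-value combinations within $13:
- rug+board game: cost 5+8=13, value 36+39=75
- headphones+board game: cost 2+8=10, value 21+39=60
- headphones+rug: cost 2+5=7, value 21+36=57
- plant+rug: cost 7+5=12, value 21+36=57
- jacket+rug: cost 7+5=12, value 21+36=57
Best: 75 util.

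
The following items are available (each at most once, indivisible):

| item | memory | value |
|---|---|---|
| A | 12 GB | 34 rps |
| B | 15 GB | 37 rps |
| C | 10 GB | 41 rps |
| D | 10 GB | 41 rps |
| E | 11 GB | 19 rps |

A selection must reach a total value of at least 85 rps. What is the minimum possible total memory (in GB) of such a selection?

Subsets with value ≥ 85, sorted by total memory:
- C+D+E: memory 31, value 101
- A+C+D: memory 32, value 116
Minimum memory: 31 GB.

31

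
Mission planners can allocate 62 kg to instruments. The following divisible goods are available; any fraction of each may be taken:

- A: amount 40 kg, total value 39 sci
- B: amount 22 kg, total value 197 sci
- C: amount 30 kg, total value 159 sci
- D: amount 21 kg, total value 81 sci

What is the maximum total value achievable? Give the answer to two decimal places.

394.57

Take in order of value per unit:
- B (197/22 per unit): all 22 → value 197, running total 197.00
- C (159/30 per unit): all 30 → value 159, running total 356.00
- D (81/21 per unit): 10 of 21 → value 10×81/21 = 38.5714, running total 394.57
Total 394.57.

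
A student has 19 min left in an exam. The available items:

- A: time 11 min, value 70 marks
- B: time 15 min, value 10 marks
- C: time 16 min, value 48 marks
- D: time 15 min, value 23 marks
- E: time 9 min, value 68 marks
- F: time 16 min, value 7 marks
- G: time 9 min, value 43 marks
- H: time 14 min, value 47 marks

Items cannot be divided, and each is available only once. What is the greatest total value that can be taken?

111 marks

Check high-value combinations within 19 min:
- E+G: time 9+9=18, value 68+43=111
- A: time 11, value 70
- E: time 9, value 68
- C: time 16, value 48
- H: time 14, value 47
Best: 111 marks.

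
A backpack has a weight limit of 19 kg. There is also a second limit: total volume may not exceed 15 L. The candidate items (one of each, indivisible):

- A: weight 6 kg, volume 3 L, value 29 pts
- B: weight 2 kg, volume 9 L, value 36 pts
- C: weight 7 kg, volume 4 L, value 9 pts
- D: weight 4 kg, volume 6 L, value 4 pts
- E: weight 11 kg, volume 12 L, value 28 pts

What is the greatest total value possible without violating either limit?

65 pts

Feasible sets respecting both limits:
- A+B: weight 8, volume 12, value 65
- A+E: weight 17, volume 15, value 57
- B+C: weight 9, volume 13, value 45
Best: 65 pts.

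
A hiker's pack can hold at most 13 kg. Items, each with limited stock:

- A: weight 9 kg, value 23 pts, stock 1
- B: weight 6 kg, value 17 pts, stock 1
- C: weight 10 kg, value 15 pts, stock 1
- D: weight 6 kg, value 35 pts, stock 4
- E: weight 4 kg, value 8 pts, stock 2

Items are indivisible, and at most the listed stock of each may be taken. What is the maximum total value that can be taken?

Best selections within weight 13 and stock limits:
- 2×D: weight 12, value 70
- 1×B + 1×D: weight 12, value 52
- 1×D + 1×E: weight 10, value 43
- 1×D: weight 6, value 35
Best: 70 pts.

70 pts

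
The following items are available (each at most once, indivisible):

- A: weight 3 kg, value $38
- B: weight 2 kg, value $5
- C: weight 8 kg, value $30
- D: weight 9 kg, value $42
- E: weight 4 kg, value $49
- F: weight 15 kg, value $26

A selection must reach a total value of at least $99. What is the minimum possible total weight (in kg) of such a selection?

Subsets with value ≥ 99, sorted by total weight:
- A+C+E: weight 15, value 117
- A+D+E: weight 16, value 129
Minimum weight: 15 kg.

15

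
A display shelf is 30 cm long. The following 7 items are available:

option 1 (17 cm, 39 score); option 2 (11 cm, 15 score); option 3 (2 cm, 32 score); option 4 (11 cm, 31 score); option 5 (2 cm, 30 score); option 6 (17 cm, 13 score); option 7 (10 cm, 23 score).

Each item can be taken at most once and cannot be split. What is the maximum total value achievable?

116 score

This is a 0/1 knapsack; check combinations near the capacity.
- option 3+option 4+option 5+option 7: length 2+11+2+10=25, value 32+31+30+23=116
- option 2+option 3+option 4+option 5: length 11+2+11+2=26, value 15+32+31+30=108
- option 1+option 3+option 4: length 17+2+11=30, value 39+32+31=102
- option 1+option 3+option 5: length 17+2+2=21, value 39+32+30=101
Best: 116 score.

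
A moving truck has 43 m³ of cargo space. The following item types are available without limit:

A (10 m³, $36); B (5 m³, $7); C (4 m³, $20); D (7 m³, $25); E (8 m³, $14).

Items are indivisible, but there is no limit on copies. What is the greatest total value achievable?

Best value-per-unit is C at 20/4; filling with it alone gives 10×20 = 200.
Optimal mix: 9×C + 1×D → volume 43, value 205.

$205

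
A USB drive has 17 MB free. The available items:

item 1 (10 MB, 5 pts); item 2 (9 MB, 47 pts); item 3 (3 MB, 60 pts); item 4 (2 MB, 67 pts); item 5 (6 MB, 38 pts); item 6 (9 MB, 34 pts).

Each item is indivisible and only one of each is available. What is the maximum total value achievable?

174 pts

This is a 0/1 knapsack; check combinations near the capacity.
- item 2+item 3+item 4: size 9+3+2=14, value 47+60+67=174
- item 3+item 4+item 5: size 3+2+6=11, value 60+67+38=165
- item 3+item 4+item 6: size 3+2+9=14, value 60+67+34=161
Best: 174 pts.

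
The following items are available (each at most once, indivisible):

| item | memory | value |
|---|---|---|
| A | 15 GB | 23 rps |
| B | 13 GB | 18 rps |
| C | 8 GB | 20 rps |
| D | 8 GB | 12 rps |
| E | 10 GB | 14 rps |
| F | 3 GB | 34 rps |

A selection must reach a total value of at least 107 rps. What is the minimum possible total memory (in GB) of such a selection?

Subsets with value ≥ 107, sorted by total memory:
- A+B+C+D+F: memory 47, value 107
- A+B+C+E+F: memory 49, value 109
- A+B+C+D+E+F: memory 57, value 121
Minimum memory: 47 GB.

47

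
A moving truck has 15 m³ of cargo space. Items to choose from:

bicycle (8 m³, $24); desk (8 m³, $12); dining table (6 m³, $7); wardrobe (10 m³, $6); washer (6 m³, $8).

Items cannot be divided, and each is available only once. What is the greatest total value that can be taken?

Check high-value combinations within 15 m³:
- bicycle+washer: volume 8+6=14, value 24+8=32
- bicycle+dining table: volume 8+6=14, value 24+7=31
- bicycle: volume 8, value 24
- desk+washer: volume 8+6=14, value 12+8=20
- desk+dining table: volume 8+6=14, value 12+7=19
Best: $32.

$32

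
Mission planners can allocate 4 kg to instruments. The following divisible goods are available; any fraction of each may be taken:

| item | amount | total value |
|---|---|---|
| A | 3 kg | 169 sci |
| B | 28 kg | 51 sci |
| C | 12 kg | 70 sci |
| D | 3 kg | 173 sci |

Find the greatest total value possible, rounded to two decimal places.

Take in order of value per unit:
- D (173/3 per unit): all 3 → value 173, running total 173.00
- A (169/3 per unit): 1 of 3 → value 1×169/3 = 56.3333, running total 229.33
Total 229.33.

229.33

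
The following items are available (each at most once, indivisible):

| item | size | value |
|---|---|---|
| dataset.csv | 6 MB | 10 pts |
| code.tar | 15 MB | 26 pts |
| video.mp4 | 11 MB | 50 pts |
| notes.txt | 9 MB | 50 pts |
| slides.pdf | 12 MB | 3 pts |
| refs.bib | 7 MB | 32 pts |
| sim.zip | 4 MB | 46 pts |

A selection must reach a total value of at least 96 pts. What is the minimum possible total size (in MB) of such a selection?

Subsets with value ≥ 96, sorted by total size:
- notes.txt+sim.zip: size 13, value 96
- video.mp4+sim.zip: size 15, value 96
Minimum size: 13 MB.

13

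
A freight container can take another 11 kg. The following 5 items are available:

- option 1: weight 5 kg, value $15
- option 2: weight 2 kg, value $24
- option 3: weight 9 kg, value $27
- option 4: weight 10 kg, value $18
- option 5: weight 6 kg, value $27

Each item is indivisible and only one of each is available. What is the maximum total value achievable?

$51

Check high-value combinations within 11 kg:
- option 2+option 5: weight 2+6=8, value 24+27=51
- option 2+option 3: weight 2+9=11, value 24+27=51
- option 1+option 5: weight 5+6=11, value 15+27=42
- option 1+option 2: weight 5+2=7, value 15+24=39
- option 5: weight 6, value 27
Best: $51.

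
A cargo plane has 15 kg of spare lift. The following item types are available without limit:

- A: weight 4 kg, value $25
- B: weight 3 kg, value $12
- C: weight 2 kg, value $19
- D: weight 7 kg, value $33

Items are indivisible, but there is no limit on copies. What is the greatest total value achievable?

Best value-per-unit is C at 19/2, and filling with it alone uses weight 7×2=14. No mix of the others beats 7×19 = 133.

$133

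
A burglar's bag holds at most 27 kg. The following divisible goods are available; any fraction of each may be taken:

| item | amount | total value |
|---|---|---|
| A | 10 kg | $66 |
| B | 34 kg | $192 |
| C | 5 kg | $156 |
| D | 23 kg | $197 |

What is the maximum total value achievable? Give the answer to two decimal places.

344.43

Take in order of value per unit:
- C (156/5 per unit): all 5 → value 156, running total 156.00
- D (197/23 per unit): 22 of 23 → value 22×197/23 = 188.4348, running total 344.43
Total 344.43.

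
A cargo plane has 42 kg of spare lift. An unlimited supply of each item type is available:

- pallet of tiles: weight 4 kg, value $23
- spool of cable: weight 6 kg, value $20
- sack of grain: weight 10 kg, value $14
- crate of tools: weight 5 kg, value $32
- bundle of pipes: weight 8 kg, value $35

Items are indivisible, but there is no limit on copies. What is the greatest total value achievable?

$261

Best value-per-unit is crate of tools at 32/5; filling with it alone gives 8×32 = 256.
Optimal mix: 3×pallet of tiles + 6×crate of tools → weight 42, value 261.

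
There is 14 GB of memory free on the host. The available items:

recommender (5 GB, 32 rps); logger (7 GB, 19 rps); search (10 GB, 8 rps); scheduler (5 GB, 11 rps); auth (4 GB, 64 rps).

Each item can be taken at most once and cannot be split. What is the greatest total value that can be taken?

This is a 0/1 knapsack; check combinations near the capacity.
- recommender+scheduler+auth: memory 5+5+4=14, value 32+11+64=107
- recommender+auth: memory 5+4=9, value 32+64=96
- logger+auth: memory 7+4=11, value 19+64=83
- scheduler+auth: memory 5+4=9, value 11+64=75
Best: 107 rps.

107 rps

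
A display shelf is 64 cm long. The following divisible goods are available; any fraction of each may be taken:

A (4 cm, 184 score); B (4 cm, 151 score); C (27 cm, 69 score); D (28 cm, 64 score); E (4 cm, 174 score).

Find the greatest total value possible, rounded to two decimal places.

Take in order of value per unit:
- A (184/4 per unit): all 4 → value 184, running total 184.00
- E (174/4 per unit): all 4 → value 174, running total 358.00
- B (151/4 per unit): all 4 → value 151, running total 509.00
- C (69/27 per unit): all 27 → value 69, running total 578.00
- D (64/28 per unit): 25 of 28 → value 25×64/28 = 57.1429, running total 635.14
Total 635.14.

635.14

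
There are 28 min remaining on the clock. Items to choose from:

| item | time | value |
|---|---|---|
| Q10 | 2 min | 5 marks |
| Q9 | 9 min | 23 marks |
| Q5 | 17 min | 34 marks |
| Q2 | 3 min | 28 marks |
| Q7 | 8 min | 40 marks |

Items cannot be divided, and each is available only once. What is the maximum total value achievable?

This is a 0/1 knapsack; check combinations near the capacity.
- Q5+Q2+Q7: time 17+3+8=28, value 34+28+40=102
- Q10+Q9+Q2+Q7: time 2+9+3+8=22, value 5+23+28+40=96
- Q9+Q2+Q7: time 9+3+8=20, value 23+28+40=91
Best: 102 marks.

102 marks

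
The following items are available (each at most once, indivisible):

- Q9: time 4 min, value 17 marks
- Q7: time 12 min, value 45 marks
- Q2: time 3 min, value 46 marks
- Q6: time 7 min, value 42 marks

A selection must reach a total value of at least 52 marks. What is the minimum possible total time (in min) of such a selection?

7

Subsets with value ≥ 52, sorted by total time:
- Q9+Q2: time 7, value 63
- Q2+Q6: time 10, value 88
- Q9+Q6: time 11, value 59
Minimum time: 7 min.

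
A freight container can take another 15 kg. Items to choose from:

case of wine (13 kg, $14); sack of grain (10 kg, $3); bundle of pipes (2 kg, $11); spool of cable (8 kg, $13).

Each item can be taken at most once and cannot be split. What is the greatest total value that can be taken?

$25

Check high-value combinations within 15 kg:
- case of wine+bundle of pipes: weight 13+2=15, value 14+11=25
- bundle of pipes+spool of cable: weight 2+8=10, value 11+13=24
- sack of grain+bundle of pipes: weight 10+2=12, value 3+11=14
- case of wine: weight 13, value 14
Best: $25.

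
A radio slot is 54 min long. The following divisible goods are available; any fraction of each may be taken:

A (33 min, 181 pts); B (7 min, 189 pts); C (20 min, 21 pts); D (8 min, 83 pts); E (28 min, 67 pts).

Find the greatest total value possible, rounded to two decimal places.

Take in order of value per unit:
- B (189/7 per unit): all 7 → value 189, running total 189.00
- D (83/8 per unit): all 8 → value 83, running total 272.00
- A (181/33 per unit): all 33 → value 181, running total 453.00
- E (67/28 per unit): 6 of 28 → value 6×67/28 = 14.3571, running total 467.36
Total 467.36.

467.36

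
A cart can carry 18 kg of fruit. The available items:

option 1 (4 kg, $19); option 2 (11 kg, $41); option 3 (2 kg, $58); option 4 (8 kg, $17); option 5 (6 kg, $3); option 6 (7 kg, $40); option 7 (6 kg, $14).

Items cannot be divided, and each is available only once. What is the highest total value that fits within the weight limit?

$118

Check high-value combinations within 18 kg:
- option 1+option 2+option 3: weight 4+11+2=17, value 19+41+58=118
- option 1+option 3+option 6: weight 4+2+7=13, value 19+58+40=117
- option 3+option 4+option 6: weight 2+8+7=17, value 58+17+40=115
- option 3+option 6+option 7: weight 2+7+6=15, value 58+40+14=112
- option 3+option 5+option 6: weight 2+6+7=15, value 58+3+40=101
Best: $118.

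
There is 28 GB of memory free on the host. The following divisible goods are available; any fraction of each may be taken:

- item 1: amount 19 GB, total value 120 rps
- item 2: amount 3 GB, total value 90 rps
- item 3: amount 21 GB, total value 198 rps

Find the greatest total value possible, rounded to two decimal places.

Take in order of value per unit:
- item 2 (90/3 per unit): all 3 → value 90, running total 90.00
- item 3 (198/21 per unit): all 21 → value 198, running total 288.00
- item 1 (120/19 per unit): 4 of 19 → value 4×120/19 = 25.2632, running total 313.26
Total 313.26.

313.26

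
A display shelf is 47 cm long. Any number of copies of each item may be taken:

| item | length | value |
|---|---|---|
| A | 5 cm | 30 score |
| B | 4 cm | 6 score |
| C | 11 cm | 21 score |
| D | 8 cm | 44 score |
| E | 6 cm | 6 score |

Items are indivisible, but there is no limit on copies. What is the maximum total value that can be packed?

270 score

Best value-per-unit is A at 30/5, and filling with it alone uses length 9×5=45. No mix of the others beats 9×30 = 270.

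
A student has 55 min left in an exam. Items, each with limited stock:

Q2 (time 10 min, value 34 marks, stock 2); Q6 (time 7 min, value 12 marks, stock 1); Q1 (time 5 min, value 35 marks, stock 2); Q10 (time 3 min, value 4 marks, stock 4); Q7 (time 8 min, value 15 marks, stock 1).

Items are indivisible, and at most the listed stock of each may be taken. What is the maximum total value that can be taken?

Best selections within time 55 and stock limits:
- 2×Q2 + 1×Q6 + 2×Q1 + 3×Q10 + 1×Q7: time 54, value 177
- 2×Q2 + 1×Q6 + 2×Q1 + 2×Q10 + 1×Q7: time 51, value 173
- 2×Q2 + 1×Q6 + 2×Q1 + 1×Q10 + 1×Q7: time 48, value 169
Best: 177 marks.

177 marks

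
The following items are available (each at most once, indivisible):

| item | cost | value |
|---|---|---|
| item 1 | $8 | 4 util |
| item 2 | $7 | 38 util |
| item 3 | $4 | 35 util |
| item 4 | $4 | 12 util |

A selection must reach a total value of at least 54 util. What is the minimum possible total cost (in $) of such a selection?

11

Subsets with value ≥ 54, sorted by total cost:
- item 2+item 3: cost 11, value 73
- item 2+item 3+item 4: cost 15, value 85
Minimum cost: 11 $.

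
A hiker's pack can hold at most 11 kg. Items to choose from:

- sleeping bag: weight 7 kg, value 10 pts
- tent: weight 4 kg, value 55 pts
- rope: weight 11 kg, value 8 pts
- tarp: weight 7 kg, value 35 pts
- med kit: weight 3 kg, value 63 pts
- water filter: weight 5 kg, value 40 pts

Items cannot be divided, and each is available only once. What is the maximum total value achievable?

Check high-value combinations within 11 kg:
- tent+med kit: weight 4+3=7, value 55+63=118
- med kit+water filter: weight 3+5=8, value 63+40=103
- tarp+med kit: weight 7+3=10, value 35+63=98
- tent+water filter: weight 4+5=9, value 55+40=95
Best: 118 pts.

118 pts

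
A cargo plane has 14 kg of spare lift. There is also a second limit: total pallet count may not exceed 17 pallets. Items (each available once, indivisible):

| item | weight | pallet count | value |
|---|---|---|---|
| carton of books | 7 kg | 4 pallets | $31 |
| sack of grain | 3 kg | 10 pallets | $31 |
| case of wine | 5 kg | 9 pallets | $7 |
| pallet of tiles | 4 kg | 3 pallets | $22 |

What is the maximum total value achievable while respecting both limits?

$84

Feasible sets respecting both limits:
- carton of books+sack of grain+pallet of tiles: weight 14, pallet count 17, value 84
- carton of books+sack of grain: weight 10, pallet count 14, value 62
- carton of books+pallet of tiles: weight 11, pallet count 7, value 53
Best: $84.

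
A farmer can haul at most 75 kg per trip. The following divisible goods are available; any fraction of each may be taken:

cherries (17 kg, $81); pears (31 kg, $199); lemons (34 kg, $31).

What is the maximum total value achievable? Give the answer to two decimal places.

304.62

Take in order of value per unit:
- pears (199/31 per unit): all 31 → value 199, running total 199.00
- cherries (81/17 per unit): all 17 → value 81, running total 280.00
- lemons (31/34 per unit): 27 of 34 → value 27×31/34 = 24.6176, running total 304.62
Total 304.62.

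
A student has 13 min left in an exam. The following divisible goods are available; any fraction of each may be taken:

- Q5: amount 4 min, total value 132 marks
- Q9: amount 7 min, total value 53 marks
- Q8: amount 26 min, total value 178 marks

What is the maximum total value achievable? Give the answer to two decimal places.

Take in order of value per unit:
- Q5 (132/4 per unit): all 4 → value 132, running total 132.00
- Q9 (53/7 per unit): all 7 → value 53, running total 185.00
- Q8 (178/26 per unit): 2 of 26 → value 2×178/26 = 13.6923, running total 198.69
Total 198.69.

198.69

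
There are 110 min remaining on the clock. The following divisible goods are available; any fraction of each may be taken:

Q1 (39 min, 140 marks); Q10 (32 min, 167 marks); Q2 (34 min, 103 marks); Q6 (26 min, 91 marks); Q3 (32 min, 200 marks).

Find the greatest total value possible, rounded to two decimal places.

Take in order of value per unit:
- Q3 (200/32 per unit): all 32 → value 200, running total 200.00
- Q10 (167/32 per unit): all 32 → value 167, running total 367.00
- Q1 (140/39 per unit): all 39 → value 140, running total 507.00
- Q6 (91/26 per unit): 7 of 26 → value 7×91/26 = 24.5000, running total 531.50
Total 531.50.

531.50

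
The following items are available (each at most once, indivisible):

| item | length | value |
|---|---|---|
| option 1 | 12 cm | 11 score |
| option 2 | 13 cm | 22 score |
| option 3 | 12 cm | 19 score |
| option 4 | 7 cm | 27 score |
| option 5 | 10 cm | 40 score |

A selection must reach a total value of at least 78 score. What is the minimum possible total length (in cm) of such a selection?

29

Subsets with value ≥ 78, sorted by total length:
- option 3+option 4+option 5: length 29, value 86
- option 1+option 4+option 5: length 29, value 78
- option 2+option 4+option 5: length 30, value 89
- option 2+option 3+option 5: length 35, value 81
Minimum length: 29 cm.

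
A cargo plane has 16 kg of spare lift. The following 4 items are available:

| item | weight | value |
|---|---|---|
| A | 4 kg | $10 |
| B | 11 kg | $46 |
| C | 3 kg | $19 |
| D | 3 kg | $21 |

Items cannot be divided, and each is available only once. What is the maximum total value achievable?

Check high-value combinations within 16 kg:
- B+D: weight 11+3=14, value 46+21=67
- B+C: weight 11+3=14, value 46+19=65
- A+B: weight 4+11=15, value 10+46=56
- A+C+D: weight 4+3+3=10, value 10+19+21=50
Best: $67.

$67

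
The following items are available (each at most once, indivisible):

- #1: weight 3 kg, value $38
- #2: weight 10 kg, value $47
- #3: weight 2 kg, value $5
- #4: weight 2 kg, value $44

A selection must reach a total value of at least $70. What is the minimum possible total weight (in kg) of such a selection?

5

Subsets with value ≥ 70, sorted by total weight:
- #1+#4: weight 5, value 82
- #1+#3+#4: weight 7, value 87
- #2+#4: weight 12, value 91
Minimum weight: 5 kg.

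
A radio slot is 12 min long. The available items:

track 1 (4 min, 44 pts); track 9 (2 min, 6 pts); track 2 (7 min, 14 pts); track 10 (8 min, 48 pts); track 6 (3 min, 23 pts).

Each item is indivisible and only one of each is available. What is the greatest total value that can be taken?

92 pts

This is a 0/1 knapsack; check combinations near the capacity.
- track 1+track 10: duration 4+8=12, value 44+48=92
- track 1+track 9+track 6: duration 4+2+3=9, value 44+6+23=73
- track 10+track 6: duration 8+3=11, value 48+23=71
- track 1+track 6: duration 4+3=7, value 44+23=67
- track 1+track 2: duration 4+7=11, value 44+14=58
Best: 92 pts.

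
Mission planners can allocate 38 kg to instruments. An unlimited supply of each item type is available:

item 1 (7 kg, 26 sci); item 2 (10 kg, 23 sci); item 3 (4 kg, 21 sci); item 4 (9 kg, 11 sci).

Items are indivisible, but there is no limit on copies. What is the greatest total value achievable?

189 sci

Best value-per-unit is item 3 at 21/4, and filling with it alone uses mass 9×4=36. No mix of the others beats 9×21 = 189.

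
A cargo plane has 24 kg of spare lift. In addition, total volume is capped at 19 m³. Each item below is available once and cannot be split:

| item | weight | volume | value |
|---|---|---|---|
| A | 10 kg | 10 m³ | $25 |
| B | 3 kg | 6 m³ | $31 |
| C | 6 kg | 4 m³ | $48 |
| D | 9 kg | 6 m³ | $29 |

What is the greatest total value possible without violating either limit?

Feasible sets respecting both limits:
- B+C+D: weight 18, volume 16, value 108
- B+C: weight 9, volume 10, value 79
- C+D: weight 15, volume 10, value 77
Best: $108.

$108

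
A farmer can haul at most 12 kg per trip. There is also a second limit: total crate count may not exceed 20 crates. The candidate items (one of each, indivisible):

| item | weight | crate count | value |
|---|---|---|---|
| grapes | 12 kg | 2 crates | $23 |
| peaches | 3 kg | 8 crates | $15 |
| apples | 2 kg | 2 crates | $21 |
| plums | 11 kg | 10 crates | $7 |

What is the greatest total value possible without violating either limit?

$36

Feasible sets respecting both limits:
- peaches+apples: weight 5, crate count 10, value 36
- grapes: weight 12, crate count 2, value 23
- apples: weight 2, crate count 2, value 21
Best: $36.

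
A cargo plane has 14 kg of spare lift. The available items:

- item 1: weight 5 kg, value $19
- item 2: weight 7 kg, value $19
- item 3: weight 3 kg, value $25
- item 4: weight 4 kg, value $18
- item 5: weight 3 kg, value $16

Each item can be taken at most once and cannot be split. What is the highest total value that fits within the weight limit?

Check high-value combinations within 14 kg:
- item 1+item 3+item 4: weight 5+3+4=12, value 19+25+18=62
- item 2+item 3+item 4: weight 7+3+4=14, value 19+25+18=62
- item 1+item 3+item 5: weight 5+3+3=11, value 19+25+16=60
- item 2+item 3+item 5: weight 7+3+3=13, value 19+25+16=60
Best: $62.

$62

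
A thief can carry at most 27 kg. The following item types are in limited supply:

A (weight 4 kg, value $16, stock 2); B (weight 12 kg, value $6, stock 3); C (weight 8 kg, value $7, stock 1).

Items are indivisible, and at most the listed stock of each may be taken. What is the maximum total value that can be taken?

$39

Top feasible selections:
- 2×A + 1×C: weight 16, value 39
- 2×A + 1×B: weight 20, value 38
Best: $39.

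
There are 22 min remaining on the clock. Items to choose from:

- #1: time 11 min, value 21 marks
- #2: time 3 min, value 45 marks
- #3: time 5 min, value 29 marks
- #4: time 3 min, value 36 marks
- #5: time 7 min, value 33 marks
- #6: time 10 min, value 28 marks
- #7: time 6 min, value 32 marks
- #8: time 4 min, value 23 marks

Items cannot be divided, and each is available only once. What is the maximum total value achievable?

Check high-value combinations within 22 min:
- #2+#3+#4+#5+#8: time 3+5+3+7+4=22, value 45+29+36+33+23=166
- #2+#3+#4+#7+#8: time 3+5+3+6+4=21, value 45+29+36+32+23=165
- #2+#4+#5+#7: time 3+3+7+6=19, value 45+36+33+32=146
- #2+#3+#4+#5: time 3+5+3+7=18, value 45+29+36+33=143
- #2+#3+#4+#7: time 3+5+3+6=17, value 45+29+36+32=142
Best: 166 marks.

166 marks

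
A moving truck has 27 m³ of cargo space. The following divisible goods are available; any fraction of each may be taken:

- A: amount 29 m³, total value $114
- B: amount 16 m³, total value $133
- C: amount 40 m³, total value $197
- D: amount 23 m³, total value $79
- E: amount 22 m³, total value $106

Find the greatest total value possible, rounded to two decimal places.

187.18

Take in order of value per unit:
- B (133/16 per unit): all 16 → value 133, running total 133.00
- C (197/40 per unit): 11 of 40 → value 11×197/40 = 54.1750, running total 187.18
Total 187.18.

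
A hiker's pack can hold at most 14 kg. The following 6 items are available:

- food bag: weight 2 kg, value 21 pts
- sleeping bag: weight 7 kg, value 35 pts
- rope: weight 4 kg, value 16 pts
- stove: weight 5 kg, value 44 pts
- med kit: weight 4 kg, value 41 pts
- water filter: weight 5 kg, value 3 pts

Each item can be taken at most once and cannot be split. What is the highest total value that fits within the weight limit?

Check high-value combinations within 14 kg:
- food bag+stove+med kit: weight 2+5+4=11, value 21+44+41=106
- rope+stove+med kit: weight 4+5+4=13, value 16+44+41=101
- food bag+sleeping bag+stove: weight 2+7+5=14, value 21+35+44=100
Best: 106 pts.

106 pts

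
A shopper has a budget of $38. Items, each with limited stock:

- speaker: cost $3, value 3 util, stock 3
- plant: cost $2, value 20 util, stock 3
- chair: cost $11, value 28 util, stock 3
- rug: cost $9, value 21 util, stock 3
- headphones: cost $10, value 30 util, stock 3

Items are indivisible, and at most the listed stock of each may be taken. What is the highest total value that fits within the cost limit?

Top feasible selections:
- 3×plant + 3×headphones: cost 36, value 150
- 3×plant + 1×chair + 2×headphones: cost 37, value 148
Best: 150 util.

150 util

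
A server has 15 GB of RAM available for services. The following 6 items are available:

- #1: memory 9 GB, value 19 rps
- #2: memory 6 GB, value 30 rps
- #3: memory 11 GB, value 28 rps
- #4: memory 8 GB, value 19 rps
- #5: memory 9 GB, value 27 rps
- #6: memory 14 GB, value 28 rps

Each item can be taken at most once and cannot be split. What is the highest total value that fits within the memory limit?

Check high-value combinations within 15 GB:
- #2+#5: memory 6+9=15, value 30+27=57
- #2+#4: memory 6+8=14, value 30+19=49
- #1+#2: memory 9+6=15, value 19+30=49
- #2: memory 6, value 30
- #3: memory 11, value 28
Best: 57 rps.

57 rps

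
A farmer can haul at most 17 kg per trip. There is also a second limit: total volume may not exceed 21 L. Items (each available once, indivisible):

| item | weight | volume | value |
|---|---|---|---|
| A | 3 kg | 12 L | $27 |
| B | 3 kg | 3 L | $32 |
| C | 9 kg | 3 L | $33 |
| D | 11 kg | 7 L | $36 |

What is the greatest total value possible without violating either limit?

$92

Feasible sets respecting both limits:
- A+B+C: weight 15, volume 18, value 92
- B+D: weight 14, volume 10, value 68
- B+C: weight 12, volume 6, value 65
Best: $92.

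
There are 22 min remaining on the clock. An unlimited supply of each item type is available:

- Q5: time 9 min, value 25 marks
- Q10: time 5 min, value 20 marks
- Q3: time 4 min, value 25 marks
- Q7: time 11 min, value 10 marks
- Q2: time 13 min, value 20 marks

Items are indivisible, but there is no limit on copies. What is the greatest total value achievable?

Best value-per-unit is Q3 at 25/4, and filling with it alone uses time 5×4=20. No mix of the others beats 5×25 = 125.

125 marks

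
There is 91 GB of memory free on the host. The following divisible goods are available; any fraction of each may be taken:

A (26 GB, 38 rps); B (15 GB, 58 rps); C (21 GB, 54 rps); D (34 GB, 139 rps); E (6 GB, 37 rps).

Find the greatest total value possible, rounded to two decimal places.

Take in order of value per unit:
- E (37/6 per unit): all 6 → value 37, running total 37.00
- D (139/34 per unit): all 34 → value 139, running total 176.00
- B (58/15 per unit): all 15 → value 58, running total 234.00
- C (54/21 per unit): all 21 → value 54, running total 288.00
- A (38/26 per unit): 15 of 26 → value 15×38/26 = 21.9231, running total 309.92
Total 309.92.

309.92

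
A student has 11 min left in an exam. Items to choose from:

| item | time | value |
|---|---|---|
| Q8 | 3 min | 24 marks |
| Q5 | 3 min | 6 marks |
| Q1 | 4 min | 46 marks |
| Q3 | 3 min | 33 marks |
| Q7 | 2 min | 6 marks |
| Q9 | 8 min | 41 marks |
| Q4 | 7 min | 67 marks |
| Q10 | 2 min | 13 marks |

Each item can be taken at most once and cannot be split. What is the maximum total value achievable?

113 marks

Check high-value combinations within 11 min:
- Q1+Q4: time 4+7=11, value 46+67=113
- Q8+Q1+Q3: time 3+4+3=10, value 24+46+33=103
- Q3+Q4: time 3+7=10, value 33+67=100
- Q1+Q3+Q7+Q10: time 4+3+2+2=11, value 46+33+6+13=98
Best: 113 marks.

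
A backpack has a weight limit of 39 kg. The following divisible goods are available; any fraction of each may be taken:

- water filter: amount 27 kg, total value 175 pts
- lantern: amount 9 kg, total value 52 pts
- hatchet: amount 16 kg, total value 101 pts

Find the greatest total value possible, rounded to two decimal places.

Take in order of value per unit:
- water filter (175/27 per unit): all 27 → value 175, running total 175.00
- hatchet (101/16 per unit): 12 of 16 → value 12×101/16 = 75.7500, running total 250.75
Total 250.75.

250.75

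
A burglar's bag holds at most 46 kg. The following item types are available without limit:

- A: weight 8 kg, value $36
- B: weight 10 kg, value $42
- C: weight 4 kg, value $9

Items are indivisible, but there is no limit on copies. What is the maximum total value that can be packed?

Best value-per-unit is A at 36/8; filling with it alone gives 5×36 = 180.
Optimal mix: 2×A + 3×B → weight 46, value 198.

$198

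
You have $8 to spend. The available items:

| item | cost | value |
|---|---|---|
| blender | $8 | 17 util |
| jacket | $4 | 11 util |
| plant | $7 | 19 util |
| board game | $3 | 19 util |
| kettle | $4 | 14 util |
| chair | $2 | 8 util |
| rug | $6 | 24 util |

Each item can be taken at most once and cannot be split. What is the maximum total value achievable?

33 util

Check high-value combinations within $8:
- board game+kettle: cost 3+4=7, value 19+14=33
- chair+rug: cost 2+6=8, value 8+24=32
- jacket+board game: cost 4+3=7, value 11+19=30
- board game+chair: cost 3+2=5, value 19+8=27
Best: 33 util.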